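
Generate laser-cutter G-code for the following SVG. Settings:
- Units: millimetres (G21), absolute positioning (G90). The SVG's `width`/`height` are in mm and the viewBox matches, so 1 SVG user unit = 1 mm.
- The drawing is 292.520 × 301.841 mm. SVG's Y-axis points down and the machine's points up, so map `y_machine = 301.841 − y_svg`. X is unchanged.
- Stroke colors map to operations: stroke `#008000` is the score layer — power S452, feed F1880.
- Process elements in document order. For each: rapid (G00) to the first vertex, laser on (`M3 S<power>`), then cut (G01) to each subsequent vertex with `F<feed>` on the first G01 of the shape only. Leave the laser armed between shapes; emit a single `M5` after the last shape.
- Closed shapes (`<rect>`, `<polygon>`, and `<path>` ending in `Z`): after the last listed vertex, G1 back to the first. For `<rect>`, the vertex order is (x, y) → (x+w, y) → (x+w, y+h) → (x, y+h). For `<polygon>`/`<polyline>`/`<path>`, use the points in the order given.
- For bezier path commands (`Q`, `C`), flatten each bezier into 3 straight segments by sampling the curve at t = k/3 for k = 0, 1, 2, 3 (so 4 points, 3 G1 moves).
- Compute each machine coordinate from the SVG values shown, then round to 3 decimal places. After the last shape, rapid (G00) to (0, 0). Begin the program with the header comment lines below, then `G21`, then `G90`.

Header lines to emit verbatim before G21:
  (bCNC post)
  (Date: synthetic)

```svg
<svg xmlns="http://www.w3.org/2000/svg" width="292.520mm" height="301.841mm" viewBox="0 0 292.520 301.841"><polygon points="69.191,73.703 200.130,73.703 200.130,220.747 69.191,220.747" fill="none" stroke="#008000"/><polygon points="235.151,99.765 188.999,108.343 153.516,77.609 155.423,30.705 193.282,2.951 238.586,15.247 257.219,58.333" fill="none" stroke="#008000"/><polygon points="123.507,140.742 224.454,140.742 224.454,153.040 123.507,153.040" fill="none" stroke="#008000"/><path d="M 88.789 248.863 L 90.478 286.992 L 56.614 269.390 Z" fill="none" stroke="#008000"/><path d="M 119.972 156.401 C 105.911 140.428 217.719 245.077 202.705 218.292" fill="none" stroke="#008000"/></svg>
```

(bCNC post)
(Date: synthetic)
G21
G90
G00 X69.191 Y228.138
M3 S452
G01 X200.130 Y228.138 F1880
G01 X200.130 Y81.094
G01 X69.191 Y81.094
G01 X69.191 Y228.138
G00 X235.151 Y202.076
M3 S452
G01 X188.999 Y193.498 F1880
G01 X153.516 Y224.232
G01 X155.423 Y271.136
G01 X193.282 Y298.890
G01 X238.586 Y286.594
G01 X257.219 Y243.508
G01 X235.151 Y202.076
G00 X123.507 Y161.099
M3 S452
G01 X224.454 Y161.099 F1880
G01 X224.454 Y148.801
G01 X123.507 Y148.801
G01 X123.507 Y161.099
G00 X88.789 Y52.978
M3 S452
G01 X90.478 Y14.849 F1880
G01 X56.614 Y32.451
G01 X88.789 Y52.978
G00 X119.972 Y145.440
M3 S452
G01 X138.508 Y130.541 F1880
G01 X184.804 Y91.240
G01 X202.705 Y83.549
M5
G00 X0.000 Y0.000

Since the viewBox matches the mm dimensions, user units are millimetres directly. The only transform is the Y-flip y_m = 301.841 − y_svg.

Shape 1 is a rectangle drawn with `<polygon>`. Its stroke #008000 means score at S452, F1880. After flipping Y the toolpath is (69.191,228.138) → (200.130,228.138) → (200.130,81.094) → (69.191,81.094) → (69.191,228.138), returning to the start.

Shape 2 is a regular polygon drawn with `<polygon>`. Its stroke #008000 means score at S452, F1880. After flipping Y the toolpath is (235.151,202.076) → (188.999,193.498) → (153.516,224.232) → (155.423,271.136) → (193.282,298.890) → (238.586,286.594) → (257.219,243.508) → (235.151,202.076), returning to the start.

Shape 3 is a rectangle drawn with `<polygon>`. Its stroke #008000 means score at S452, F1880. After flipping Y the toolpath is (123.507,161.099) → (224.454,161.099) → (224.454,148.801) → (123.507,148.801) → (123.507,161.099), returning to the start.

Shape 4 is a regular polygon drawn with `<path>`. Its stroke #008000 means score at S452, F1880. After flipping Y the toolpath is (88.789,52.978) → (90.478,14.849) → (56.614,32.451) → (88.789,52.978), returning to the start.

Shape 5 is a cubic bezier drawn with `<path>`. Its stroke #008000 means score at S452, F1880. After flipping Y the toolpath is (119.972,145.440) → (138.508,130.541) → (184.804,91.240) → (202.705,83.549).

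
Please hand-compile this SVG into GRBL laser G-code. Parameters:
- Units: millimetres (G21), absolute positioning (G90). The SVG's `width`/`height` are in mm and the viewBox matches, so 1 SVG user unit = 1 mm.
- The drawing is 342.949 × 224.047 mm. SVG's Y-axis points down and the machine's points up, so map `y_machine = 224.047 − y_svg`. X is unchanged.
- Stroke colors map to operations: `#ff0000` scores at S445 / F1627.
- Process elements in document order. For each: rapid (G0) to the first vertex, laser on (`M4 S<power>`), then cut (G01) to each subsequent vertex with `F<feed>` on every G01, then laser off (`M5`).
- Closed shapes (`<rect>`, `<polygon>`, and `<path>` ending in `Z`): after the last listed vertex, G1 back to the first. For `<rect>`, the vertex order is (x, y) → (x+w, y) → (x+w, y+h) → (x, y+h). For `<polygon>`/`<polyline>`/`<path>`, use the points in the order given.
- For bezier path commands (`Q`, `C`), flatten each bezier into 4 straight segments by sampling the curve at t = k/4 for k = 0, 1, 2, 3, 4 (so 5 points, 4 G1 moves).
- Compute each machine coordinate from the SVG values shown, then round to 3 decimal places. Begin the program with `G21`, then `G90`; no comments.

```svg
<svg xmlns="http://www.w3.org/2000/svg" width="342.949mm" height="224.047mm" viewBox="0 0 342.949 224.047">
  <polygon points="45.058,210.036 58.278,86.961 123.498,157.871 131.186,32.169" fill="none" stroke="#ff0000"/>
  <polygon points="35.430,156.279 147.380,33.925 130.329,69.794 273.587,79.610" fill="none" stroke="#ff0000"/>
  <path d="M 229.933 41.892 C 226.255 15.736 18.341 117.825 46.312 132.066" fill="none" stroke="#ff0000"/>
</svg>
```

Since the viewBox matches the mm dimensions, user units are millimetres directly. The only transform is the Y-flip y_m = 224.047 − y_svg.

Shape 1 is a closed polygon drawn with `<polygon>`. Its stroke #ff0000 means score at S445, F1627. After flipping Y the toolpath is (45.058,14.011) → (58.278,137.086) → (123.498,66.176) → (131.186,191.878) → (45.058,14.011), returning to the start.

Shape 2 is a closed polygon drawn with `<polygon>`. Its stroke #ff0000 means score at S445, F1627. After flipping Y the toolpath is (35.430,67.768) → (147.380,190.122) → (130.329,154.253) → (273.587,144.437) → (35.430,67.768), returning to the start.

Shape 3 is a cubic bezier drawn with `<path>`. Its stroke #ff0000 means score at S445, F1627. After flipping Y the toolpath is (229.933,182.155) → (195.757,181.103) → (126.254,152.217) → (62.685,115.757) → (46.312,91.981).

G21
G90
G0 X45.058 Y14.011
M4 S445
G01 X58.278 Y137.086 F1627
G01 X123.498 Y66.176 F1627
G01 X131.186 Y191.878 F1627
G01 X45.058 Y14.011 F1627
M5
G0 X35.430 Y67.768
M4 S445
G01 X147.380 Y190.122 F1627
G01 X130.329 Y154.253 F1627
G01 X273.587 Y144.437 F1627
G01 X35.430 Y67.768 F1627
M5
G0 X229.933 Y182.155
M4 S445
G01 X195.757 Y181.103 F1627
G01 X126.254 Y152.217 F1627
G01 X62.685 Y115.757 F1627
G01 X46.312 Y91.981 F1627
M5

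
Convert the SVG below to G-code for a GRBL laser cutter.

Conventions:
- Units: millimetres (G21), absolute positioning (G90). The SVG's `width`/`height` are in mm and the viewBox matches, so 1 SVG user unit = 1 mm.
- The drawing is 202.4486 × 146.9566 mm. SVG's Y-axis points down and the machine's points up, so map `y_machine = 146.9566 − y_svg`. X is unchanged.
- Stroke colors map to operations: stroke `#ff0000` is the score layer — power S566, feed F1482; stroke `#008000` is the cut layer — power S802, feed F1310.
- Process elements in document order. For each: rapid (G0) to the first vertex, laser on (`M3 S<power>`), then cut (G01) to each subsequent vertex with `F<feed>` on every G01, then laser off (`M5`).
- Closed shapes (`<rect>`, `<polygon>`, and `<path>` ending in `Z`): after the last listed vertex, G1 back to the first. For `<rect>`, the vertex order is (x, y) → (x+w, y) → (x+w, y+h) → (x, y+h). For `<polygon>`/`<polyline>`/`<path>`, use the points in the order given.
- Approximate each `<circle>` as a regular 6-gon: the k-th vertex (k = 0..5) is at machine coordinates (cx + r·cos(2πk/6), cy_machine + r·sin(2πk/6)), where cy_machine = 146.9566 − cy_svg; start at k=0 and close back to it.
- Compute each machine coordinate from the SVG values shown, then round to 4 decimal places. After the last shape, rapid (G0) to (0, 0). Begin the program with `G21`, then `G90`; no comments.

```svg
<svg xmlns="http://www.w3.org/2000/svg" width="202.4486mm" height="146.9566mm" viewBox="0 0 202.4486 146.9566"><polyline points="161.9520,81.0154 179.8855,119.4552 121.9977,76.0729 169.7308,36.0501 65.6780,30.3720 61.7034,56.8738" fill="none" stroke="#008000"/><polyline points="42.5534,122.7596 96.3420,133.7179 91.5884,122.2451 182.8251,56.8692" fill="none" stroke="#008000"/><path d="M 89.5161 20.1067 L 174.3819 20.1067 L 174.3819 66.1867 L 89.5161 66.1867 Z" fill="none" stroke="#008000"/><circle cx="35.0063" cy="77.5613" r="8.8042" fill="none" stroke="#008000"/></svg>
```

G21
G90
G0 X161.9520 Y65.9412
M3 S802
G01 X179.8855 Y27.5014 F1310
G01 X121.9977 Y70.8837 F1310
G01 X169.7308 Y110.9065 F1310
G01 X65.6780 Y116.5846 F1310
G01 X61.7034 Y90.0828 F1310
M5
G0 X42.5534 Y24.1970
M3 S802
G01 X96.3420 Y13.2387 F1310
G01 X91.5884 Y24.7115 F1310
G01 X182.8251 Y90.0874 F1310
M5
G0 X89.5161 Y126.8499
M3 S802
G01 X174.3819 Y126.8499 F1310
G01 X174.3819 Y80.7699 F1310
G01 X89.5161 Y80.7699 F1310
G01 X89.5161 Y126.8499 F1310
M5
G0 X43.8105 Y69.3953
M3 S802
G01 X39.4084 Y77.0200 F1310
G01 X30.6042 Y77.0200 F1310
G01 X26.2021 Y69.3953 F1310
G01 X30.6042 Y61.7706 F1310
G01 X39.4084 Y61.7706 F1310
G01 X43.8105 Y69.3953 F1310
M5
G0 X0.0000 Y0.0000

1 u = 1 mm; y_m = 146.9566 − y.

[1] `<polyline>` open polyline, #008000→cut S802 F1310: (161.9520,65.9412) → (179.8855,27.5014) → (121.9977,70.8837) → (169.7308,110.9065) → (65.6780,116.5846) → (61.7034,90.0828)

[2] `<polyline>` open polyline, #008000→cut S802 F1310: (42.5534,24.1970) → (96.3420,13.2387) → (91.5884,24.7115) → (182.8251,90.0874)

[3] `<path>` rectangle, #008000→cut S802 F1310: (89.5161,126.8499) → (174.3819,126.8499) → (174.3819,80.7699) → (89.5161,80.7699) → (89.5161,126.8499) (closed)

[4] `<circle>` circle, #008000→cut S802 F1310: (43.8105,69.3953) → (39.4084,77.0200) → (30.6042,77.0200) → (26.2021,69.3953) → (30.6042,61.7706) → (39.4084,61.7706) → (43.8105,69.3953) (closed)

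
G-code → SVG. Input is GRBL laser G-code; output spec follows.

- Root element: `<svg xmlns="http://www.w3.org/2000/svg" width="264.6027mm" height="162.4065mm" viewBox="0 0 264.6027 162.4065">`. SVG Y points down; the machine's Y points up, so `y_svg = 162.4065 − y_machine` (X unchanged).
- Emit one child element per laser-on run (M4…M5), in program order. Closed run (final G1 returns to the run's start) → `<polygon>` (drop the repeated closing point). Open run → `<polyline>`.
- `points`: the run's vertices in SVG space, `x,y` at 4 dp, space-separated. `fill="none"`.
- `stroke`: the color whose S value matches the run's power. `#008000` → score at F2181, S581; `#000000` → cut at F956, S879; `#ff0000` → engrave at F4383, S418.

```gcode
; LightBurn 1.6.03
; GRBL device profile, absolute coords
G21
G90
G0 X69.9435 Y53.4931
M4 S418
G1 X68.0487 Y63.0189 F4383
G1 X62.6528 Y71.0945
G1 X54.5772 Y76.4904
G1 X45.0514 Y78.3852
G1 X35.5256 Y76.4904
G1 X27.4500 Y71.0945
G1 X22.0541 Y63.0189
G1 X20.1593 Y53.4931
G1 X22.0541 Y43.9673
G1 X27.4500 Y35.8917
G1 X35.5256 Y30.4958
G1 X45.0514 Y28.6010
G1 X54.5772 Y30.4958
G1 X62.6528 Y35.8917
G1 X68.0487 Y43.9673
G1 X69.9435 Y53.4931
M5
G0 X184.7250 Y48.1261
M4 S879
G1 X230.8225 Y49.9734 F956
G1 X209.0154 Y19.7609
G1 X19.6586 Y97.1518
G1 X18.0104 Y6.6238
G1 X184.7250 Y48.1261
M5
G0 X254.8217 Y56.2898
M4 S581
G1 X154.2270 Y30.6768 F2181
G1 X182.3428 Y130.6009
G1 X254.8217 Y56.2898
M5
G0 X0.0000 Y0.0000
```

<svg xmlns="http://www.w3.org/2000/svg" width="264.6027mm" height="162.4065mm" viewBox="0 0 264.6027 162.4065">
  <polygon points="69.9435,108.9134 68.0487,99.3876 62.6528,91.3120 54.5772,85.9161 45.0514,84.0213 35.5256,85.9161 27.4500,91.3120 22.0541,99.3876 20.1593,108.9134 22.0541,118.4392 27.4500,126.5148 35.5256,131.9107 45.0514,133.8055 54.5772,131.9107 62.6528,126.5148 68.0487,118.4392" fill="none" stroke="#ff0000"/>
  <polygon points="184.7250,114.2804 230.8225,112.4331 209.0154,142.6456 19.6586,65.2547 18.0104,155.7827" fill="none" stroke="#000000"/>
  <polygon points="254.8217,106.1167 154.2270,131.7297 182.3428,31.8056" fill="none" stroke="#008000"/>
</svg>

Machine Y-up, SVG Y-down with viewBox height 162.4065, so y_svg = 162.4065 − y_machine; X carries over.

Run 1: power S418 maps to stroke `#ff0000` (engrave). The run returns to its start, so emit a `<polygon>` with points (Y-flipped): 69.9435,108.9134 68.0487,99.3876 62.6528,91.3120 54.5772,85.9161 45.0514,84.0213 35.5256,85.9161 27.4500,91.3120 22.0541,99.3876 20.1593,108.9134 22.0541,118.4392 27.4500,126.5148 35.5256,131.9107 45.0514,133.8055 54.5772,131.9107 62.6528,126.5148 68.0487,118.4392.

Run 2: S879 ⇒ cut layer `#000000`. The run returns to its start, so emit a `<polygon>` with points (Y-flipped): 184.7250,114.2804 230.8225,112.4331 209.0154,142.6456 19.6586,65.2547 18.0104,155.7827.

Run 3: S581 ⇒ score layer `#008000`. The run returns to its start, so emit a `<polygon>` with points (Y-flipped): 254.8217,106.1167 154.2270,131.7297 182.3428,31.8056.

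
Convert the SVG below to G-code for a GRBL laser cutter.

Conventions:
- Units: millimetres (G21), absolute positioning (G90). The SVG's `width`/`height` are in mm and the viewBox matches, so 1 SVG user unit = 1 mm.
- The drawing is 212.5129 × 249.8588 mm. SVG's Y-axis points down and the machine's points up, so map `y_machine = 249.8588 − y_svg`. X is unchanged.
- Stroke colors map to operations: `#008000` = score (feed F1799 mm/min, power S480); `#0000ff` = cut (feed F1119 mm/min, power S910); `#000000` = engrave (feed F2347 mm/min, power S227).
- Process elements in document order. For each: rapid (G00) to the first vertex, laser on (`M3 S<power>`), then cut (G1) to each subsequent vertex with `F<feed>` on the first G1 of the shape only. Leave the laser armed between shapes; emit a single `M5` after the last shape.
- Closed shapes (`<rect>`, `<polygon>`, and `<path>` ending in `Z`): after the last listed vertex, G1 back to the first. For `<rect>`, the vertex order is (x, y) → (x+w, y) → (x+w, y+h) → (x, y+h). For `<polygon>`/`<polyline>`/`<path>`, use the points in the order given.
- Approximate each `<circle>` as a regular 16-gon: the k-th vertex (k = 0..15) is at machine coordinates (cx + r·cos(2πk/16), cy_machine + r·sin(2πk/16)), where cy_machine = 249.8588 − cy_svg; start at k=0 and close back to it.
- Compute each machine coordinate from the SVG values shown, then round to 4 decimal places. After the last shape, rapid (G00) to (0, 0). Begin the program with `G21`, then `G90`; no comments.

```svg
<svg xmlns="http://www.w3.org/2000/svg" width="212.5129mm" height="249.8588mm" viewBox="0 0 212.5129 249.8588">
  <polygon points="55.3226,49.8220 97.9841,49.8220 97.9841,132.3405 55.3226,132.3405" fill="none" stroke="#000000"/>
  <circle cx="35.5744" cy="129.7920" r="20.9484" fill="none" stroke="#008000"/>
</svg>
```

Since the viewBox matches the mm dimensions, user units are millimetres directly. The only transform is the Y-flip y_m = 249.8588 − y_svg.

Shape 1 is a rectangle drawn with `<polygon>`. Its stroke #000000 means engrave at S227, F2347. After flipping Y the toolpath is (55.3226,200.0368) → (97.9841,200.0368) → (97.9841,117.5183) → (55.3226,117.5183) → (55.3226,200.0368), returning to the start.

Shape 2 is a circle drawn with `<circle>`. Its stroke #008000 means score at S480, F1799. After flipping Y the toolpath is (56.5228,120.0668) → (54.9282,128.0834) → (50.3872,134.8796) → (43.5910,139.4206) → (35.5744,141.0152) → (27.5578,139.4206) → (20.7616,134.8796) → (16.2206,128.0834) → (14.6260,120.0668) → (16.2206,112.0502) → (20.7616,105.2540) → (27.5578,100.7130) → (35.5744,99.1184) → (43.5910,100.7130) → (50.3872,105.2540) → (54.9282,112.0502) → (56.5228,120.0668), returning to the start.

G21
G90
G00 X55.3226 Y200.0368
M3 S227
G1 X97.9841 Y200.0368 F2347
G1 X97.9841 Y117.5183
G1 X55.3226 Y117.5183
G1 X55.3226 Y200.0368
G00 X56.5228 Y120.0668
M3 S480
G1 X54.9282 Y128.0834 F1799
G1 X50.3872 Y134.8796
G1 X43.5910 Y139.4206
G1 X35.5744 Y141.0152
G1 X27.5578 Y139.4206
G1 X20.7616 Y134.8796
G1 X16.2206 Y128.0834
G1 X14.6260 Y120.0668
G1 X16.2206 Y112.0502
G1 X20.7616 Y105.2540
G1 X27.5578 Y100.7130
G1 X35.5744 Y99.1184
G1 X43.5910 Y100.7130
G1 X50.3872 Y105.2540
G1 X54.9282 Y112.0502
G1 X56.5228 Y120.0668
M5
G00 X0.0000 Y0.0000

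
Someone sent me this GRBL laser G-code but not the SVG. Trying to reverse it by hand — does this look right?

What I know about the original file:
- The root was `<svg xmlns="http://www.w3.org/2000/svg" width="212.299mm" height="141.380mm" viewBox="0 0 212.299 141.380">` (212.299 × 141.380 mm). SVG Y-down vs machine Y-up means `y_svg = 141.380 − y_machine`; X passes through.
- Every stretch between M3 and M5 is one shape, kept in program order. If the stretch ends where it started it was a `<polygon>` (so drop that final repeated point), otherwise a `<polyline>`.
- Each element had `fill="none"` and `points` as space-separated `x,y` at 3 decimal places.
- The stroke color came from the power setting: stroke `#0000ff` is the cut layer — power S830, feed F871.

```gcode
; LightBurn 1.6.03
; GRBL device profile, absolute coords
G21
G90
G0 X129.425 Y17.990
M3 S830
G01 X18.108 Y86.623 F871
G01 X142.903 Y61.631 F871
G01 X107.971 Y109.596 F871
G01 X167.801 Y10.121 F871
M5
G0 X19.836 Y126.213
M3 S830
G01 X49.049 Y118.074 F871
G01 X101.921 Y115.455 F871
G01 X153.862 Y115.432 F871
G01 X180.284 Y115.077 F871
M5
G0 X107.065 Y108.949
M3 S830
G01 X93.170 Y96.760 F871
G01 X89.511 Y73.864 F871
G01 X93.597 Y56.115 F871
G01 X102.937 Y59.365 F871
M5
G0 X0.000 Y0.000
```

Each laser-on run becomes one SVG element. Flip Y back into SVG space with y_svg = 141.380 − y_machine. Every run uses S830, so all elements get stroke `#0000ff` (cut).

Run 1: The run is open, so emit a `<polyline>` with points (Y-flipped): 129.425,123.390 18.108,54.757 142.903,79.749 107.971,31.784 167.801,131.259.

Run 2: The run is open, so emit a `<polyline>` with points (Y-flipped): 19.836,15.167 49.049,23.306 101.921,25.925 153.862,25.948 180.284,26.303.

Run 3: The run is open, so emit a `<polyline>` with points (Y-flipped): 107.065,32.431 93.170,44.620 89.511,67.516 93.597,85.265 102.937,82.015.

<svg xmlns="http://www.w3.org/2000/svg" width="212.299mm" height="141.380mm" viewBox="0 0 212.299 141.380">
  <polyline points="129.425,123.390 18.108,54.757 142.903,79.749 107.971,31.784 167.801,131.259" fill="none" stroke="#0000ff"/>
  <polyline points="19.836,15.167 49.049,23.306 101.921,25.925 153.862,25.948 180.284,26.303" fill="none" stroke="#0000ff"/>
  <polyline points="107.065,32.431 93.170,44.620 89.511,67.516 93.597,85.265 102.937,82.015" fill="none" stroke="#0000ff"/>
</svg>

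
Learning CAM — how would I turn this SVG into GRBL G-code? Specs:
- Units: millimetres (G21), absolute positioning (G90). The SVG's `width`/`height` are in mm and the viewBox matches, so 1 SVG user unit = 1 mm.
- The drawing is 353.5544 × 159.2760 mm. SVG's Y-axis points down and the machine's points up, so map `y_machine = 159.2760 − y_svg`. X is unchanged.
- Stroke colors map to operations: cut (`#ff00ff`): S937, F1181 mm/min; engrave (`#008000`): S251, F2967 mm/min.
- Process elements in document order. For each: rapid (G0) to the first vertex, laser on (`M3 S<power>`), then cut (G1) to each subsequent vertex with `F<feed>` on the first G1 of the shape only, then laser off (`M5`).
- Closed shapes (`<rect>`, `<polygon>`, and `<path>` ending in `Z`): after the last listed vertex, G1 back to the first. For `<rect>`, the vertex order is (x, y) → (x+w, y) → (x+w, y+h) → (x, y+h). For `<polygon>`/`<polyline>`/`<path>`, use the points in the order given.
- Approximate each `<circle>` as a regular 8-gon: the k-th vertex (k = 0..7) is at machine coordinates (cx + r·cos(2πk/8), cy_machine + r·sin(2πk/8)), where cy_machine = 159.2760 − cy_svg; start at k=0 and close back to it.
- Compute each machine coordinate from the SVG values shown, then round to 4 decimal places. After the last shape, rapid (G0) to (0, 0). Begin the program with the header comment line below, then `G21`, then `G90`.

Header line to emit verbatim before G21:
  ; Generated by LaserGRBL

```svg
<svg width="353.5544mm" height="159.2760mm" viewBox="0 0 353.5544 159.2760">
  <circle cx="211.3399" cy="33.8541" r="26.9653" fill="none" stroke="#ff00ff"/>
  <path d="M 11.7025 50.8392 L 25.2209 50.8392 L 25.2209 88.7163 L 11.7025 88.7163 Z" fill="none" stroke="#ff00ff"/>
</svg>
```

; Generated by LaserGRBL
G21
G90
G0 X238.3052 Y125.4219
M3 S937
G1 X230.4072 Y144.4892 F1181
G1 X211.3399 Y152.3872
G1 X192.2726 Y144.4892
G1 X184.3746 Y125.4219
G1 X192.2726 Y106.3546
G1 X211.3399 Y98.4566
G1 X230.4072 Y106.3546
G1 X238.3052 Y125.4219
M5
G0 X11.7025 Y108.4368
M3 S937
G1 X25.2209 Y108.4368 F1181
G1 X25.2209 Y70.5597
G1 X11.7025 Y70.5597
G1 X11.7025 Y108.4368
M5
G0 X0.0000 Y0.0000

Since the viewBox matches the mm dimensions, user units are millimetres directly. The only transform is the Y-flip y_m = 159.2760 − y_svg.

Shape 1 is a circle drawn with `<circle>`. Its stroke #ff00ff means cut at S937, F1181. After flipping Y the toolpath is (238.3052,125.4219) → (230.4072,144.4892) → (211.3399,152.3872) → (192.2726,144.4892) → (184.3746,125.4219) → (192.2726,106.3546) → (211.3399,98.4566) → (230.4072,106.3546) → (238.3052,125.4219), returning to the start.

Shape 2 is a rectangle drawn with `<path>`. Its stroke #ff00ff means cut at S937, F1181. After flipping Y the toolpath is (11.7025,108.4368) → (25.2209,108.4368) → (25.2209,70.5597) → (11.7025,70.5597) → (11.7025,108.4368), returning to the start.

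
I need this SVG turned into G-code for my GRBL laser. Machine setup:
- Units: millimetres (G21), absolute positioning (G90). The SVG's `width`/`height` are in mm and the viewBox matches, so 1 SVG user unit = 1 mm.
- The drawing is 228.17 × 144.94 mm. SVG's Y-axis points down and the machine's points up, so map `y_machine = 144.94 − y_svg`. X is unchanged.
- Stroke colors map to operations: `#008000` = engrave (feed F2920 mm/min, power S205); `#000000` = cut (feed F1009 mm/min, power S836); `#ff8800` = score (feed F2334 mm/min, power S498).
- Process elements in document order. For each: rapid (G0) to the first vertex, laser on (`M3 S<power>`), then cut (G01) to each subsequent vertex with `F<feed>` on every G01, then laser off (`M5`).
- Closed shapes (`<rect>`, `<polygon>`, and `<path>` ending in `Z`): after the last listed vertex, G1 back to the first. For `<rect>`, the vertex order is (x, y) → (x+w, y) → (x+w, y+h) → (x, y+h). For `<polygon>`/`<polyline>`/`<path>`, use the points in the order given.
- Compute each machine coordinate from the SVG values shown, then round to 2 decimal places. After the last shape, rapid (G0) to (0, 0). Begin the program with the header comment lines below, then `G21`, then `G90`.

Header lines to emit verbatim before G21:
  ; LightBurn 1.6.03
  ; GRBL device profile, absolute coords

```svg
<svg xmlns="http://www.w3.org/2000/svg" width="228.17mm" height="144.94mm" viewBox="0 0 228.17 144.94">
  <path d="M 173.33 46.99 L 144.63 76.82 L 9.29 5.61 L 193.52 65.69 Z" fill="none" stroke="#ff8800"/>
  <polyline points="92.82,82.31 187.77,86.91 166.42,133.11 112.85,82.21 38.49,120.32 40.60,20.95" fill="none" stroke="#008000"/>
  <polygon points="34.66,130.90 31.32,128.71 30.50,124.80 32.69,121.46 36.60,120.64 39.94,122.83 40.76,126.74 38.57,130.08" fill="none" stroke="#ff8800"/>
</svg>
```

; LightBurn 1.6.03
; GRBL device profile, absolute coords
G21
G90
G0 X173.33 Y97.95
M3 S498
G01 X144.63 Y68.12 F2334
G01 X9.29 Y139.33 F2334
G01 X193.52 Y79.25 F2334
G01 X173.33 Y97.95 F2334
M5
G0 X92.82 Y62.63
M3 S205
G01 X187.77 Y58.03 F2920
G01 X166.42 Y11.83 F2920
G01 X112.85 Y62.73 F2920
G01 X38.49 Y24.62 F2920
G01 X40.60 Y123.99 F2920
M5
G0 X34.66 Y14.04
M3 S498
G01 X31.32 Y16.23 F2334
G01 X30.50 Y20.14 F2334
G01 X32.69 Y23.48 F2334
G01 X36.60 Y24.30 F2334
G01 X39.94 Y22.11 F2334
G01 X40.76 Y18.20 F2334
G01 X38.57 Y14.86 F2334
G01 X34.66 Y14.04 F2334
M5
G0 X0.00 Y0.00

1 u = 1 mm; y_m = 144.94 − y.

[1] `<path>` closed polygon, #ff8800→score S498 F2334: (173.33,97.95) → (144.63,68.12) → (9.29,139.33) → (193.52,79.25) → (173.33,97.95) (closed)

[2] `<polyline>` open polyline, #008000→engrave S205 F2920: (92.82,62.63) → (187.77,58.03) → (166.42,11.83) → (112.85,62.73) → (38.49,24.62) → (40.60,123.99)

[3] `<polygon>` regular polygon, #ff8800→score S498 F2334: (34.66,14.04) → (31.32,16.23) → (30.50,20.14) → (32.69,23.48) → (36.60,24.30) → (39.94,22.11) → (40.76,18.20) → (38.57,14.86) → (34.66,14.04) (closed)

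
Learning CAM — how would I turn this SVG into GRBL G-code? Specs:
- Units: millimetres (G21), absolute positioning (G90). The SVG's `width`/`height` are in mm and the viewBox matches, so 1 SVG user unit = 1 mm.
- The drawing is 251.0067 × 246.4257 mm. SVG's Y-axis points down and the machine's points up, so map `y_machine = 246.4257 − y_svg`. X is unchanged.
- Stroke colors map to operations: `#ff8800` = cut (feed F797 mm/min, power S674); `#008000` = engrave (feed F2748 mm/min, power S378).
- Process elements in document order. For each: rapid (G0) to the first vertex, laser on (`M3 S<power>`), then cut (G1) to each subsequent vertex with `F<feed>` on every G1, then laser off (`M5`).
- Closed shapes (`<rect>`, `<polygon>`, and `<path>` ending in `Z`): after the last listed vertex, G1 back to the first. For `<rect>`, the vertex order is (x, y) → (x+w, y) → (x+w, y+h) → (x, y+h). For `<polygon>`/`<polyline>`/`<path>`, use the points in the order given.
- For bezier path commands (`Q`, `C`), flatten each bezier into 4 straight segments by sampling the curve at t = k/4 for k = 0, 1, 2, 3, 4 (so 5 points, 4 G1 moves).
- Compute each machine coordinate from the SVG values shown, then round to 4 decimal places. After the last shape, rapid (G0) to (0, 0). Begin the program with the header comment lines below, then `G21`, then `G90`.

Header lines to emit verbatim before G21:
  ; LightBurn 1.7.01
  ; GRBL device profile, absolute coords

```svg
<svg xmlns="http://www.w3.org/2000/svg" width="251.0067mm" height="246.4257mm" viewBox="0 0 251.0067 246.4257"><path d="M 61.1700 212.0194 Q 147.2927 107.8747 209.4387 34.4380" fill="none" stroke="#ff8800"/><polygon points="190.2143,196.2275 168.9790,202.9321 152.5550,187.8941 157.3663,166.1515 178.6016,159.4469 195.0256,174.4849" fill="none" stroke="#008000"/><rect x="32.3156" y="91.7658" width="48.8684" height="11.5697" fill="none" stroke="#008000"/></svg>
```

; LightBurn 1.7.01
; GRBL device profile, absolute coords
G21
G90
G0 X61.1700 Y34.4063
M3 S674
G1 X102.7328 Y84.5594 F797
G1 X141.2985 Y130.8740 F797
G1 X176.8672 Y173.3501 F797
G1 X209.4387 Y211.9877 F797
M5
G0 X190.2143 Y50.1982
M3 S378
G1 X168.9790 Y43.4936 F2748
G1 X152.5550 Y58.5316 F2748
G1 X157.3663 Y80.2742 F2748
G1 X178.6016 Y86.9788 F2748
G1 X195.0256 Y71.9408 F2748
G1 X190.2143 Y50.1982 F2748
M5
G0 X32.3156 Y154.6599
M3 S378
G1 X81.1840 Y154.6599 F2748
G1 X81.1840 Y143.0902 F2748
G1 X32.3156 Y143.0902 F2748
G1 X32.3156 Y154.6599 F2748
M5
G0 X0.0000 Y0.0000

viewBox `0 0 251.0067 246.4257` with mm width/height → 1 unit = 1 mm. Flip: y_m = 246.4257 − y_svg.

**Shape 1** — `<path>` quadratic bezier, stroke `#ff8800` → cut (S674, F797). Control points (SVG): P0=(61.1700,212.0194), P1=(147.2927,107.8747), P2=(209.4387,34.4380); sampled at t=k/4. Machine vertices: (61.1700,34.4063) → (102.7328,84.5594) → (141.2985,130.8740) → (176.8672,173.3501) → (209.4387,211.9877). Open path.

**Shape 2** — `<polygon>` regular polygon, stroke `#008000` → engrave (S378, F2748). Machine vertices: (190.2143,50.1982) → (168.9790,43.4936) → (152.5550,58.5316) → (157.3663,80.2742) → (178.6016,86.9788) → (195.0256,71.9408) → (190.2143,50.1982). Closed: final G1 returns to the first vertex.

**Shape 3** — `<rect>` rectangle, stroke `#008000` → engrave (S378, F2748). Machine vertices: (32.3156,154.6599) → (81.1840,154.6599) → (81.1840,143.0902) → (32.3156,143.0902) → (32.3156,154.6599). Closed: final G1 returns to the first vertex.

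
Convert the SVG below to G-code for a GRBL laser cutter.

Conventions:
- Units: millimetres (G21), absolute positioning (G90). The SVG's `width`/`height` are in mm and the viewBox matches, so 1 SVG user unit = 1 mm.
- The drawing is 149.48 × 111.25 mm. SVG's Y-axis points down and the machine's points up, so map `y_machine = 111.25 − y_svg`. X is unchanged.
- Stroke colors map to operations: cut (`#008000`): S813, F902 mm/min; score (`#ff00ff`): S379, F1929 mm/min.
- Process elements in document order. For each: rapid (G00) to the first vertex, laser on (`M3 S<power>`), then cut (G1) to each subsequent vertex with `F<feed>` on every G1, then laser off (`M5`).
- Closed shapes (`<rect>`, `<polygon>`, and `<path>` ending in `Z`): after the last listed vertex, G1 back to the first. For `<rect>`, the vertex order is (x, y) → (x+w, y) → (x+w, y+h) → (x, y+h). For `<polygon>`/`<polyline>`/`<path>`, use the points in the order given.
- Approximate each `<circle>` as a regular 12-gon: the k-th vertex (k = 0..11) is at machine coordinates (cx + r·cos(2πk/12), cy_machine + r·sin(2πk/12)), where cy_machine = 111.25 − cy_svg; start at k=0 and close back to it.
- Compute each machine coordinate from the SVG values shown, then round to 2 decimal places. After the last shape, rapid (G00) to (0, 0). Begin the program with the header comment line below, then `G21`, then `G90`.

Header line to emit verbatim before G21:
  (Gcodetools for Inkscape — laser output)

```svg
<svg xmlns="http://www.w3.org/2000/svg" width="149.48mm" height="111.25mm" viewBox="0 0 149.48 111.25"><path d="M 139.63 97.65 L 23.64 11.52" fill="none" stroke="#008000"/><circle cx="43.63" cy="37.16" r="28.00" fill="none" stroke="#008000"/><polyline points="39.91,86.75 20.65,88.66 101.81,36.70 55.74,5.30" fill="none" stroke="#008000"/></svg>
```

1 u = 1 mm; y_m = 111.25 − y.

[1] `<path>` line segment, #008000→cut S813 F902: (139.63,13.60) → (23.64,99.73)

[2] `<circle>` circle, #008000→cut S813 F902: (71.63,74.09) → (67.88,88.09) → (57.63,98.34) → (43.63,102.09) → (29.63,98.34) → (19.38,88.09) → (15.63,74.09) → (19.38,60.09) → (29.63,49.84) → (43.63,46.09) → (57.63,49.84) → (67.88,60.09) → (71.63,74.09) (closed)

[3] `<polyline>` open polyline, #008000→cut S813 F902: (39.91,24.50) → (20.65,22.59) → (101.81,74.55) → (55.74,105.95)

(Gcodetools for Inkscape — laser output)
G21
G90
G00 X139.63 Y13.60
M3 S813
G1 X23.64 Y99.73 F902
M5
G00 X71.63 Y74.09
M3 S813
G1 X67.88 Y88.09 F902
G1 X57.63 Y98.34 F902
G1 X43.63 Y102.09 F902
G1 X29.63 Y98.34 F902
G1 X19.38 Y88.09 F902
G1 X15.63 Y74.09 F902
G1 X19.38 Y60.09 F902
G1 X29.63 Y49.84 F902
G1 X43.63 Y46.09 F902
G1 X57.63 Y49.84 F902
G1 X67.88 Y60.09 F902
G1 X71.63 Y74.09 F902
M5
G00 X39.91 Y24.50
M3 S813
G1 X20.65 Y22.59 F902
G1 X101.81 Y74.55 F902
G1 X55.74 Y105.95 F902
M5
G00 X0.00 Y0.00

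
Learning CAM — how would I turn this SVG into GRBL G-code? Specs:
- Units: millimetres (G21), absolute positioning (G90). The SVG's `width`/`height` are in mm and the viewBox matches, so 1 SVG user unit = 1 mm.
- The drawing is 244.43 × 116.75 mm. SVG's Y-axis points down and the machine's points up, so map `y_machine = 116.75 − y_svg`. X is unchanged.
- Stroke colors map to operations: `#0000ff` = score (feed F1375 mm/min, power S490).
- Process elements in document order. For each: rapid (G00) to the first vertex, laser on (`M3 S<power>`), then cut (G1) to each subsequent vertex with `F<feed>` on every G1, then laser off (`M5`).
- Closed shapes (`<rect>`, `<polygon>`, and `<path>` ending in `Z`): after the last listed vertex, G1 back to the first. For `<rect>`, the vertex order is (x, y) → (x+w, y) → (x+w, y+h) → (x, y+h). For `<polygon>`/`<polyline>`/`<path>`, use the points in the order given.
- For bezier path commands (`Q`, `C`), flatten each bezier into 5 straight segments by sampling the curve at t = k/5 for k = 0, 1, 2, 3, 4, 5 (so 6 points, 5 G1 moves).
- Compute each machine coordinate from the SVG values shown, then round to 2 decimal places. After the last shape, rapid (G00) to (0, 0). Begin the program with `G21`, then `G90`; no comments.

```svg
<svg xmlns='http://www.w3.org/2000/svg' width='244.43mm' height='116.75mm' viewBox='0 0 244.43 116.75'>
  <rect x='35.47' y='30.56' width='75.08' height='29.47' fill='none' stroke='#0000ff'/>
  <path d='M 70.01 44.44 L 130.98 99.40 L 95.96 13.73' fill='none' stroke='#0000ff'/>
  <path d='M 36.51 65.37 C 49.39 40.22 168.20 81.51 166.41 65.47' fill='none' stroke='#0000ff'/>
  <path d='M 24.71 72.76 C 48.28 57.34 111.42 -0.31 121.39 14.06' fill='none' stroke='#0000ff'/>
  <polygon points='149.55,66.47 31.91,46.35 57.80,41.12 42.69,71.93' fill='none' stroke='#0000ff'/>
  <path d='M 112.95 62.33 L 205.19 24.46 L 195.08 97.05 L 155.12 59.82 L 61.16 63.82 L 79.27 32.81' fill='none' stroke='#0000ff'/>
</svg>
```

G21
G90
G00 X35.47 Y86.19
M3 S490
G1 X110.55 Y86.19 F1375
G1 X110.55 Y56.72 F1375
G1 X35.47 Y56.72 F1375
G1 X35.47 Y86.19 F1375
M5
G00 X70.01 Y72.31
M3 S490
G1 X130.98 Y17.35 F1375
G1 X95.96 Y103.02 F1375
M5
G00 X36.51 Y51.38
M3 S490
G1 X55.14 Y59.49 F1375
G1 X88.31 Y57.59 F1375
G1 X125.17 Y51.63 F1375
G1 X154.82 Y47.55 F1375
G1 X166.41 Y51.28 F1375
M5
G00 X24.71 Y43.99
M3 S490
G1 X42.86 Y57.40 F1375
G1 X66.05 Y75.45 F1375
G1 X89.84 Y92.68 F1375
G1 X109.77 Y103.58 F1375
G1 X121.39 Y102.69 F1375
M5
G00 X149.55 Y50.28
M3 S490
G1 X31.91 Y70.40 F1375
G1 X57.80 Y75.63 F1375
G1 X42.69 Y44.82 F1375
G1 X149.55 Y50.28 F1375
M5
G00 X112.95 Y54.42
M3 S490
G1 X205.19 Y92.29 F1375
G1 X195.08 Y19.70 F1375
G1 X155.12 Y56.93 F1375
G1 X61.16 Y52.93 F1375
G1 X79.27 Y83.94 F1375
M5
G00 X0.00 Y0.00

Since the viewBox matches the mm dimensions, user units are millimetres directly. The only transform is the Y-flip y_m = 116.75 − y_svg.

Shape 1 is a rectangle drawn with `<rect>`. Its stroke #0000ff means score at S490, F1375. After flipping Y the toolpath is (35.47,86.19) → (110.55,86.19) → (110.55,56.72) → (35.47,56.72) → (35.47,86.19), returning to the start.

Shape 2 is a open polyline drawn with `<path>`. Its stroke #0000ff means score at S490, F1375. After flipping Y the toolpath is (70.01,72.31) → (130.98,17.35) → (95.96,103.02).

Shape 3 is a cubic bezier drawn with `<path>`. Its stroke #0000ff means score at S490, F1375. After flipping Y the toolpath is (36.51,51.38) → (55.14,59.49) → (88.31,57.59) → (125.17,51.63) → (154.82,47.55) → (166.41,51.28).

Shape 4 is a cubic bezier drawn with `<path>`. Its stroke #0000ff means score at S490, F1375. After flipping Y the toolpath is (24.71,43.99) → (42.86,57.40) → (66.05,75.45) → (89.84,92.68) → (109.77,103.58) → (121.39,102.69).

Shape 5 is a closed polygon drawn with `<polygon>`. Its stroke #0000ff means score at S490, F1375. After flipping Y the toolpath is (149.55,50.28) → (31.91,70.40) → (57.80,75.63) → (42.69,44.82) → (149.55,50.28), returning to the start.

Shape 6 is a open polyline drawn with `<path>`. Its stroke #0000ff means score at S490, F1375. After flipping Y the toolpath is (112.95,54.42) → (205.19,92.29) → (195.08,19.70) → (155.12,56.93) → (61.16,52.93) → (79.27,83.94).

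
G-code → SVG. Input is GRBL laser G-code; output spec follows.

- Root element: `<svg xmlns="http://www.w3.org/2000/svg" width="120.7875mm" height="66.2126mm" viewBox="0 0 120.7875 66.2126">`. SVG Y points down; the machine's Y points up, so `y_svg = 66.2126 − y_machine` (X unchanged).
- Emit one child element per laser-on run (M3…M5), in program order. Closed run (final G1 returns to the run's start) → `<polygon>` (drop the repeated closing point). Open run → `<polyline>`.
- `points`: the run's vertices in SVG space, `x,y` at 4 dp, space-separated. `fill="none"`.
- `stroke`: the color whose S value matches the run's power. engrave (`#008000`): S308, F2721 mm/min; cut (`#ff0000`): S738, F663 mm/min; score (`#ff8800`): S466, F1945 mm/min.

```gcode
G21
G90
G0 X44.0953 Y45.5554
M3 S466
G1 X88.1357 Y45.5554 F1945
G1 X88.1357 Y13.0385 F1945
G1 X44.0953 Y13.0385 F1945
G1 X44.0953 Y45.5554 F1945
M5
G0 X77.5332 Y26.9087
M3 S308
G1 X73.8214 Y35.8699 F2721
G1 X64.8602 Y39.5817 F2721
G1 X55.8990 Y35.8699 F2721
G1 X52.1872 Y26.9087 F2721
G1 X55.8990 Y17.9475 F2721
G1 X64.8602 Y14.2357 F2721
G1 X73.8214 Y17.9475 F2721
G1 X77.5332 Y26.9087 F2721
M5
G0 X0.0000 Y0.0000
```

<svg xmlns="http://www.w3.org/2000/svg" width="120.7875mm" height="66.2126mm" viewBox="0 0 120.7875 66.2126">
  <polygon points="44.0953,20.6572 88.1357,20.6572 88.1357,53.1741 44.0953,53.1741" fill="none" stroke="#ff8800"/>
  <polygon points="77.5332,39.3039 73.8214,30.3427 64.8602,26.6309 55.8990,30.3427 52.1872,39.3039 55.8990,48.2651 64.8602,51.9769 73.8214,48.2651" fill="none" stroke="#008000"/>
</svg>

y_svg = 66.2126 − y_m.

[1] S466→`#ff8800` (score); closed run; points: 44.0953,20.6572 88.1357,20.6572 88.1357,53.1741 44.0953,53.1741

[2] S308→`#008000` (engrave); closed run; points: 77.5332,39.3039 73.8214,30.3427 64.8602,26.6309 55.8990,30.3427 52.1872,39.3039 55.8990,48.2651 64.8602,51.9769 73.8214,48.2651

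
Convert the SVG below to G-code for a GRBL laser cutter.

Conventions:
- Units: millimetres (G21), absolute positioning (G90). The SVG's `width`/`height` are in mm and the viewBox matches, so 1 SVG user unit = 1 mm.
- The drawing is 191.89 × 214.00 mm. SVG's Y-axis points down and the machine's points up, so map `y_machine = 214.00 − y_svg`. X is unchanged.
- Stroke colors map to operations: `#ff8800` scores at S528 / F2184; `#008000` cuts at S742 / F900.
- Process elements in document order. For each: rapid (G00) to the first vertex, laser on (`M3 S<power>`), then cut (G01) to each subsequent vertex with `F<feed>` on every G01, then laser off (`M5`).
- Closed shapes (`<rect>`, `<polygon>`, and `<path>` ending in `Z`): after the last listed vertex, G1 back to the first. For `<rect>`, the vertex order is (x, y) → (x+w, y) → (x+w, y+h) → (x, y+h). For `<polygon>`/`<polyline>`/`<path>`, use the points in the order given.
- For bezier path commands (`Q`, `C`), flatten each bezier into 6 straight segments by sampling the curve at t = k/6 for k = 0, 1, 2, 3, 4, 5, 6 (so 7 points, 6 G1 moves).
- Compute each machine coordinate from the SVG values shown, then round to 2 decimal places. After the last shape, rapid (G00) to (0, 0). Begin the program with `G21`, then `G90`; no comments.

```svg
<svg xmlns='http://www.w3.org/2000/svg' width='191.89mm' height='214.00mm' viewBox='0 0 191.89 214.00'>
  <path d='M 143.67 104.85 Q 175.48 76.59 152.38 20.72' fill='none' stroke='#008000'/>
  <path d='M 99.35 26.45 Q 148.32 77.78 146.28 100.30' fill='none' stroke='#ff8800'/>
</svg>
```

1 u = 1 mm; y_m = 214.00 − y.

[1] `<path>` quadratic bezier, #008000→cut S742 F900: (143.67,109.15) → (152.75,119.34) → (158.78,131.06) → (161.75,144.31) → (161.68,159.10) → (158.55,175.42) → (152.38,193.28)

[2] `<path>` quadratic bezier, #ff8800→score S528 F2184: (99.35,187.55) → (114.26,171.24) → (126.33,156.53) → (135.57,143.42) → (141.97,131.91) → (145.54,122.01) → (146.28,113.70)

G21
G90
G00 X143.67 Y109.15
M3 S742
G01 X152.75 Y119.34 F900
G01 X158.78 Y131.06 F900
G01 X161.75 Y144.31 F900
G01 X161.68 Y159.10 F900
G01 X158.55 Y175.42 F900
G01 X152.38 Y193.28 F900
M5
G00 X99.35 Y187.55
M3 S528
G01 X114.26 Y171.24 F2184
G01 X126.33 Y156.53 F2184
G01 X135.57 Y143.42 F2184
G01 X141.97 Y131.91 F2184
G01 X145.54 Y122.01 F2184
G01 X146.28 Y113.70 F2184
M5
G00 X0.00 Y0.00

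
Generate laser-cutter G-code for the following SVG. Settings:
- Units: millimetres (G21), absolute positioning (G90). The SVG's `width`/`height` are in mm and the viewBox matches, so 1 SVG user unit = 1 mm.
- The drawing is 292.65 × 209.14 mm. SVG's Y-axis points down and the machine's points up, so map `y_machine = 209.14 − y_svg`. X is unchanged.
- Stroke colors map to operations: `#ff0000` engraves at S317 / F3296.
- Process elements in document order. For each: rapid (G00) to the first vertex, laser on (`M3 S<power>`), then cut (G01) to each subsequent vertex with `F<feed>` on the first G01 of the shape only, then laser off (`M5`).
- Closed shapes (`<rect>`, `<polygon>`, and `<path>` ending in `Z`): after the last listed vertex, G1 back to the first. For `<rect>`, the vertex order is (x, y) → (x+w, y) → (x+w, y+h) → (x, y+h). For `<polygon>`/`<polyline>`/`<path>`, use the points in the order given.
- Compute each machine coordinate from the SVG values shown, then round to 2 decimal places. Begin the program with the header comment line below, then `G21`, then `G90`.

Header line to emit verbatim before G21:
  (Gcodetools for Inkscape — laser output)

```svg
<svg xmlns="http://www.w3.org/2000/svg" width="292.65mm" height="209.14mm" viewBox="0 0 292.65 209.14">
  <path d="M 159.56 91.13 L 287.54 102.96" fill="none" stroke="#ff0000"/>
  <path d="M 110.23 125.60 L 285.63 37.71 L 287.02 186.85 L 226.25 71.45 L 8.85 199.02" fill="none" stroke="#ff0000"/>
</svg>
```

1 u = 1 mm; y_m = 209.14 − y.

[1] `<path>` line segment, #ff0000→engrave S317 F3296: (159.56,118.01) → (287.54,106.18)

[2] `<path>` open polyline, #ff0000→engrave S317 F3296: (110.23,83.54) → (285.63,171.43) → (287.02,22.29) → (226.25,137.69) → (8.85,10.12)

(Gcodetools for Inkscape — laser output)
G21
G90
G00 X159.56 Y118.01
M3 S317
G01 X287.54 Y106.18 F3296
M5
G00 X110.23 Y83.54
M3 S317
G01 X285.63 Y171.43 F3296
G01 X287.02 Y22.29
G01 X226.25 Y137.69
G01 X8.85 Y10.12
M5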